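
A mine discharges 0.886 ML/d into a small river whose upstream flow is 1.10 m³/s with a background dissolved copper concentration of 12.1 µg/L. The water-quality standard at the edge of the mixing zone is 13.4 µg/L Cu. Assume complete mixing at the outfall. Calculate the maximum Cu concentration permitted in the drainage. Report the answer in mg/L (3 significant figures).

0.886 ML/d = 0.01025 m³/s.
12.1 µg/L = 0.0121 mg/L.
13.4 µg/L = 0.0134 mg/L.
Mass balance: 0.0134·1.11 = 0.01025·Cₑ + 1.1·0.0121.
Cₑ = (0.01488 − 0.01331) / 0.01025 = 0.1528 mg/L.

0.153 mg/L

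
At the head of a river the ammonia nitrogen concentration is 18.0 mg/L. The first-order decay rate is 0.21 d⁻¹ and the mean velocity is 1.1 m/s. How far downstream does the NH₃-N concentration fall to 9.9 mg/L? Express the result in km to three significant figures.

From C = C₀·e^(−kt), t = ln(C₀/C)/k = ln(18.0/9.9)/0.21 = 0.5978/0.21 = 2.847 d.
Distance = v·t = 1.1 m/s × 2.46e+05 s = 2.706e+05 m = 270.6 km.

271 km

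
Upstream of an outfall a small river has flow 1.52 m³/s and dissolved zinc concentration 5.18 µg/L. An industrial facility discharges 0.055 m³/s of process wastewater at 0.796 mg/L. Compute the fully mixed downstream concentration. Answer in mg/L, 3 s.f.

0.0328 mg/L

5.18 µg/L = 0.00518 mg/L.
Flow-weighted mixing gives C = (0.055·0.796 + 1.52·0.00518) / (0.055 + 1.52) = 0.05165/1.575 = 0.0328 mg/L.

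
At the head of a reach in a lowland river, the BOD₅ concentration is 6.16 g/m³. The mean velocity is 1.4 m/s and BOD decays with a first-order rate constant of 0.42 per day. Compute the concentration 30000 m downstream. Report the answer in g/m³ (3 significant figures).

5.55 g/m³

Travel time t = 30000 m / 1.4 m/s = 3e+04/1.4 = 2.143e+04 s = 0.248 d.
First-order decay: C = 6.16·exp(−0.42·0.248) = 6.16·0.9011 = 5.551 g/m³.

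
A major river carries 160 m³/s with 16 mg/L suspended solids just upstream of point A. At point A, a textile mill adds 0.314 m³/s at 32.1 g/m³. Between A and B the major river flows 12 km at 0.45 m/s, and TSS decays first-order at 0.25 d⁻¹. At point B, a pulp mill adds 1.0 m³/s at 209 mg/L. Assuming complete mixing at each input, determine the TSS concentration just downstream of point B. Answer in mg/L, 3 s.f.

After input A: C = (160·16 + 0.314·32.1) / 160.3 = 16.03 mg/L.
Over the 12 km reach to input B (t = 2.667e+04 s = 0.3086 d), decay gives C = 16.03·exp(−0.25·0.3086) = 14.84 mg/L.
After input B: C = (160.3·14.84 + 1·209) / 161.3 = 16.04 mg/L.

16.0 mg/L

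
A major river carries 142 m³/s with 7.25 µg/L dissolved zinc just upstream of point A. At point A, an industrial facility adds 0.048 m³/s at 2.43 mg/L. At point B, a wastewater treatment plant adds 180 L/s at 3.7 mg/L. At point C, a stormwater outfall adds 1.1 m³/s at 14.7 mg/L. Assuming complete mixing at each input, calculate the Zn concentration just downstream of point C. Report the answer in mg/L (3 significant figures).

0.125 mg/L

7.25 µg/L = 0.00725 mg/L.
After input A: C = (142·0.00725 + 0.048·2.43) / 142 = 0.008069 mg/L.
180 L/s = 0.18 m³/s.
After input B: C = (142·0.008069 + 0.18·3.7) / 142.2 = 0.01274 mg/L.
After input C: C = (142.2·0.01274 + 1.1·14.7) / 143.3 = 0.1255 mg/L.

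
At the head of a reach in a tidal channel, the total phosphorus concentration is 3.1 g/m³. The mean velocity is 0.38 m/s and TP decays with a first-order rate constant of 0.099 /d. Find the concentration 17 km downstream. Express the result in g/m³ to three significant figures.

2.95 g/m³

Travel time t = 17 km / 0.38 m/s = 1.7e+04/0.38 = 4.474e+04 s = 0.5178 d.
First-order decay: C = 3.1·exp(−0.099·0.5178) = 3.1·0.95 = 2.945 g/m³.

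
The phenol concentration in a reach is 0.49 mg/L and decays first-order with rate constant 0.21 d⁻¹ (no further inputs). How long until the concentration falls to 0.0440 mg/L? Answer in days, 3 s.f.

t = ln(C₀/C)/k = ln(0.49/0.0440)/0.21 = 2.41/0.21 = 11.48 d.

11.5 d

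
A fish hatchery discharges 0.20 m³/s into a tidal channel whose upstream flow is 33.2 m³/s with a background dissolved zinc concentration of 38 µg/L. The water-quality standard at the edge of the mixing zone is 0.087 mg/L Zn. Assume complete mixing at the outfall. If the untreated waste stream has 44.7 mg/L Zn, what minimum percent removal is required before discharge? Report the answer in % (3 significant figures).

81.6 %

38 µg/L = 0.038 mg/L.
Mass balance: 0.087·33.4 = 0.2·Cₑ + 33.2·0.038.
Cₑ = (2.906 − 1.262) / 0.2 = 8.221 mg/L.
Required removal = 1 − 8.221/44.7 = 81.61 %.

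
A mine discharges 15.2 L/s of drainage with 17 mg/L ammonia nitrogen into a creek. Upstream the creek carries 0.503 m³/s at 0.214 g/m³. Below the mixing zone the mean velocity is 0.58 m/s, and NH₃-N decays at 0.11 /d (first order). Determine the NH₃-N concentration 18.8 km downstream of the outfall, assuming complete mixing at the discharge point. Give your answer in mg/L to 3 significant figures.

0.678 mg/L

15.2 L/s = 0.0152 m³/s.
After complete mixing, C₀ = (0.0152·17 + 0.503·0.214) / 0.5182 = 0.7064 mg/L.
Travel time t = 1.88e+04 m / 0.58 m/s = 3.241e+04 s = 0.3752 d.
C = 0.7064·exp(−0.11·0.3752) = 0.7064·0.9596 = 0.6778 mg/L.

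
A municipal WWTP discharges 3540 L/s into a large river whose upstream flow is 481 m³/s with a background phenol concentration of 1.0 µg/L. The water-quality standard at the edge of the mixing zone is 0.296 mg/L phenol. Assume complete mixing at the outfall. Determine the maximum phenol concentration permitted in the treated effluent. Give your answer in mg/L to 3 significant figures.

40.4 mg/L

3540 L/s = 3.54 m³/s.
1.0 µg/L = 0.001 mg/L.
Mass balance: 0.296·484.5 = 3.54·Cₑ + 481·0.001.
Cₑ = (143.4 − 0.481) / 3.54 = 40.38 mg/L.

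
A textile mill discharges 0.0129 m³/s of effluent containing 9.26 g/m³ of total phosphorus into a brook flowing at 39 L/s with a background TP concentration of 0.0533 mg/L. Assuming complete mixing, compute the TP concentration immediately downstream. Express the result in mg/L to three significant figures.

2.34 mg/L

39 L/s = 0.039 m³/s.
Conservation of mass across the mixing zone: C = (0.0129·9.26 + 0.039·0.0533) / (0.0129 + 0.039) = 0.1215/0.0519 = 2.342 mg/L.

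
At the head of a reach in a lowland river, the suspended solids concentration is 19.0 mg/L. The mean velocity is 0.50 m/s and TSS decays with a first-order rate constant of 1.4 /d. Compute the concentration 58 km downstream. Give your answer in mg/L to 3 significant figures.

Travel time t = 58 km / 0.50 m/s = 5.8e+04/0.50 = 1.16e+05 s = 1.343 d.
First-order decay: C = 19.0·exp(−1.4·1.343) = 19.0·0.1526 = 2.9 mg/L.

2.90 mg/L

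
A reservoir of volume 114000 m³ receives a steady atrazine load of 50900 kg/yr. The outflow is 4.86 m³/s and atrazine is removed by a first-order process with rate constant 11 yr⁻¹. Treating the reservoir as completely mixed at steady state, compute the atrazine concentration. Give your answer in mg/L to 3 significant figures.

Outflow Q = 4.86 m³/s × 3.156e+07 s/yr = 1.534e+08 m³/yr.
Steady-state CSTR mass balance: W = Q·C + k·V·C, so C = W/(Q + kV).
Q + kV = 1.534e+08 + 11·114000 = 1.546e+08 m³/yr.
C = 50900/1.546e+08 = 0.0003292 kg/m³ = 0.3292 mg/L.

0.329 mg/L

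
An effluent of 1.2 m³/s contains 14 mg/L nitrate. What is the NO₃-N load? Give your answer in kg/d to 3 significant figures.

1450 kg/d

Mass flux = Q·C = 1.2 m³/s × 14 g/m³ = 16.8 g/s.
= 16.8 g/s × 86.4 = 1452 kg/d.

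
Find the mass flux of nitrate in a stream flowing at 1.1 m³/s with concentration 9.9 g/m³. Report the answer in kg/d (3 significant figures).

941 kg/d

Mass flux = Q·C = 1.1 m³/s × 9.9 g/m³ = 10.89 g/s.
= 10.89 g/s × 86.4 = 940.9 kg/d.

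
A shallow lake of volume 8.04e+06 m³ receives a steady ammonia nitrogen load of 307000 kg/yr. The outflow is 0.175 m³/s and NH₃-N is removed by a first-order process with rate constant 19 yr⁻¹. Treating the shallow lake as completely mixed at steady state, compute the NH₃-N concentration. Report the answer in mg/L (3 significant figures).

Outflow Q = 0.175 m³/s × 3.156e+07 s/yr = 5.523e+06 m³/yr.
Steady-state CSTR mass balance: W = Q·C + k·V·C, so C = W/(Q + kV).
Q + kV = 5.523e+06 + 19·8.04e+06 = 1.583e+08 m³/yr.
C = 307000/1.583e+08 = 0.00194 kg/m³ = 1.94 mg/L.

1.94 mg/L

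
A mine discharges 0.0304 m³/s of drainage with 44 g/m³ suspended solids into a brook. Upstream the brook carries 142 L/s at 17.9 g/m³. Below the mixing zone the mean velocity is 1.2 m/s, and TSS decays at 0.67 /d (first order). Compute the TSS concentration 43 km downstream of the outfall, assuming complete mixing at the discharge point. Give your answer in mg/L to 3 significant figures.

17.0 mg/L

142 L/s = 0.142 m³/s.
After complete mixing, C₀ = (0.0304·44 + 0.142·17.9) / 0.1724 = 22.5 mg/L.
Travel time t = 4.3e+04 m / 1.2 m/s = 3.583e+04 s = 0.4147 d.
C = 22.5·exp(−0.67·0.4147) = 22.5·0.7574 = 17.04 mg/L.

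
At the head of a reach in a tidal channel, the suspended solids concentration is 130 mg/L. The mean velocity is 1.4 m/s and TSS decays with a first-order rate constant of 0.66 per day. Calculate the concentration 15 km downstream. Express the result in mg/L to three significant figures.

120 mg/L

Travel time t = 15 km / 1.4 m/s = 1.5e+04/1.4 = 1.071e+04 s = 0.124 d.
First-order decay: C = 130·exp(−0.66·0.124) = 130·0.9214 = 119.8 mg/L.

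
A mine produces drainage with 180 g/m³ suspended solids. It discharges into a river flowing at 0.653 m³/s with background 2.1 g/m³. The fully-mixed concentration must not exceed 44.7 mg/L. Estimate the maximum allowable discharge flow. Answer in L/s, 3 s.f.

206 L/s

Mass balance at complete mixing: C_std·(Q_w + Q_r) = Q_w·C_e + Q_r·C_b.
Rearranging, Q_w = Q_r·(C_std − C_b)/(C_e − C_std) = 0.653·(44.7 − 2.1) / (180 − 44.7) = 0.2056 m³/s.
= 205.6 L/s.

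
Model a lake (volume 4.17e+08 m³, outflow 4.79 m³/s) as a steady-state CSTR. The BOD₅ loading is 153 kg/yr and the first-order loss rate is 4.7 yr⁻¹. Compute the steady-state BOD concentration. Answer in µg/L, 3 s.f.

Outflow Q = 4.79 m³/s × 3.156e+07 s/yr = 1.512e+08 m³/yr.
Steady-state CSTR mass balance: W = Q·C + k·V·C, so C = W/(Q + kV).
Q + kV = 1.512e+08 + 4.7·4.17e+08 = 2.111e+09 m³/yr.
C = 153/2.111e+09 = 7.248e-08 kg/m³ = 7.248e-05 mg/L = 0.07248 µg/L.

0.0725 µg/L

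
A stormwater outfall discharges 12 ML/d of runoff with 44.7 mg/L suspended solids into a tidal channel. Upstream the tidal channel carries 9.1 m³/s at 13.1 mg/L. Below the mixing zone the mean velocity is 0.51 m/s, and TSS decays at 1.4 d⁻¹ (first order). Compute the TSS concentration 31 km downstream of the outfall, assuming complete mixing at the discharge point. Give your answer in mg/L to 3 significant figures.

12 ML/d = 0.1389 m³/s.
After complete mixing, C₀ = (0.1389·44.7 + 9.1·13.1) / 9.239 = 13.58 mg/L.
Travel time t = 3.1e+04 m / 0.51 m/s = 6.078e+04 s = 0.7035 d.
C = 13.58·exp(−1.4·0.7035) = 13.58·0.3735 = 5.07 mg/L.

5.07 mg/L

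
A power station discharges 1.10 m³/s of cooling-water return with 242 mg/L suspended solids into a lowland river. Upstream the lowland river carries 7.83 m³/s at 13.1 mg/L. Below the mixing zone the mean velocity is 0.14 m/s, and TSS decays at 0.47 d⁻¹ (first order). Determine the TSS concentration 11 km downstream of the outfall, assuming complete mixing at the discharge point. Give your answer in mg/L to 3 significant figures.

After complete mixing, C₀ = (1.1·242 + 7.83·13.1) / 8.93 = 41.3 mg/L.
Travel time t = 1.1e+04 m / 0.14 m/s = 7.857e+04 s = 0.9094 d.
C = 41.3·exp(−0.47·0.9094) = 41.3·0.6522 = 26.93 mg/L.

26.9 mg/L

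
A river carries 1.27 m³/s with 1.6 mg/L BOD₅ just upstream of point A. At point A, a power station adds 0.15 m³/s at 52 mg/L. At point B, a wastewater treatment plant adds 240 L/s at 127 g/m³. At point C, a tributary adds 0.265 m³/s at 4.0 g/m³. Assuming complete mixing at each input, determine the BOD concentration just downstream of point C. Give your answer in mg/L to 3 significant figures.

21.5 mg/L

After input A: C = (1.27·1.6 + 0.15·52) / 1.42 = 6.924 mg/L.
240 L/s = 0.24 m³/s.
After input B: C = (1.42·6.924 + 0.24·127) / 1.66 = 24.28 mg/L.
After input C: C = (1.66·24.28 + 0.265·4) / 1.925 = 21.49 mg/L.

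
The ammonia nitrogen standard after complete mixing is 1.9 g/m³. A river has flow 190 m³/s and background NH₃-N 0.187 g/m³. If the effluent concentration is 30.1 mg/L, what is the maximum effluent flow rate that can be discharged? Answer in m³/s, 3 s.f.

11.5 m³/s

Mass balance at complete mixing: C_std·(Q_w + Q_r) = Q_w·C_e + Q_r·C_b.
Rearranging, Q_w = Q_r·(C_std − C_b)/(C_e − C_std) = 190·(1.9 − 0.187) / (30.1 − 1.9) = 11.54 m³/s.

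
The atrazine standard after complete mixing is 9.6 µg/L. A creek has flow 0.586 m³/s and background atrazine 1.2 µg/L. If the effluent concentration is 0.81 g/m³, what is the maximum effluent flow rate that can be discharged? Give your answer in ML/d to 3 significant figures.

1.2 µg/L = 0.0012 mg/L.
9.6 µg/L = 0.0096 mg/L.
Mass balance at complete mixing: C_std·(Q_w + Q_r) = Q_w·C_e + Q_r·C_b.
Rearranging, Q_w = Q_r·(C_std − C_b)/(C_e − C_std) = 0.586·(0.0096 − 0.0012) / (0.81 − 0.0096) = 0.00615 m³/s.
= 0.5314 ML/d.

0.531 ML/d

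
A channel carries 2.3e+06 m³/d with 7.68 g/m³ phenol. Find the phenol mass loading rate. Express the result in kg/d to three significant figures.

2.3e+06 m³/d = 26.62 m³/s.
Mass flux = Q·C = 26.62 m³/s × 7.68 g/m³ = 204.4 g/s.
= 204.4 g/s × 86.4 = 1.766e+04 kg/d.

17700 kg/d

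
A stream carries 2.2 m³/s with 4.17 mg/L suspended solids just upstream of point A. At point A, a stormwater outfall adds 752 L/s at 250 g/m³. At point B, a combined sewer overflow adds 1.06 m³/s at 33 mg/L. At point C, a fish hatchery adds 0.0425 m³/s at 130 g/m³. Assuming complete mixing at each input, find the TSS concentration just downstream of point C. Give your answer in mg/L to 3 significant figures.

58.6 mg/L

752 L/s = 0.752 m³/s.
After input A: C = (2.2·4.17 + 0.752·250) / 2.952 = 66.79 mg/L.
After input B: C = (2.952·66.79 + 1.06·33) / 4.012 = 57.86 mg/L.
After input C: C = (4.012·57.86 + 0.0425·130) / 4.055 = 58.62 mg/L.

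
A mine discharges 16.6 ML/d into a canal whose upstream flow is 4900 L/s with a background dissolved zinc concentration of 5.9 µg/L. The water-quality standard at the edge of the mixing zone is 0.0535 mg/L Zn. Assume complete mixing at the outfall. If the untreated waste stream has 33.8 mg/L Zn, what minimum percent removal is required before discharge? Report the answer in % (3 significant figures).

96.3 %

16.6 ML/d = 0.1921 m³/s.
4900 L/s = 4.9 m³/s.
5.9 µg/L = 0.0059 mg/L.
Mass balance: 0.0535·5.092 = 0.1921·Cₑ + 4.9·0.0059.
Cₑ = (0.2724 − 0.02891) / 0.1921 = 1.267 mg/L.
Required removal = 1 − 1.267/33.8 = 96.25 %.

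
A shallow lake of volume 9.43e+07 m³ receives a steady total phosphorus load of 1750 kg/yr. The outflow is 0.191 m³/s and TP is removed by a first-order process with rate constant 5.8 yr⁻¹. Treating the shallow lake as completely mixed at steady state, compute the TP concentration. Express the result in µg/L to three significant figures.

Outflow Q = 0.191 m³/s × 3.156e+07 s/yr = 6.028e+06 m³/yr.
Steady-state CSTR mass balance: W = Q·C + k·V·C, so C = W/(Q + kV).
Q + kV = 6.028e+06 + 5.8·9.43e+07 = 5.53e+08 m³/yr.
C = 1750/5.53e+08 = 3.165e-06 kg/m³ = 0.003165 mg/L = 3.165 µg/L.

3.16 µg/L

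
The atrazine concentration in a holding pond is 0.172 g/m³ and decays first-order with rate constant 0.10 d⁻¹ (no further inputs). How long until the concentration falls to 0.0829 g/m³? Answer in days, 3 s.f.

7.30 d

t = ln(C₀/C)/k = ln(0.172/0.0829)/0.10 = 0.7299/0.10 = 7.299 d.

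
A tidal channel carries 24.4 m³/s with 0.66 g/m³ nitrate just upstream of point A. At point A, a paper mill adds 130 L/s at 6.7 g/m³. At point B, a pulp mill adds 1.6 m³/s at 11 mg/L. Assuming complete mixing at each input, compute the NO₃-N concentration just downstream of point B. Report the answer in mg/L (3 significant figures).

1.32 mg/L

130 L/s = 0.13 m³/s.
After input A: C = (24.4·0.66 + 0.13·6.7) / 24.53 = 0.692 mg/L.
After input B: C = (24.53·0.692 + 1.6·11) / 26.13 = 1.323 mg/L.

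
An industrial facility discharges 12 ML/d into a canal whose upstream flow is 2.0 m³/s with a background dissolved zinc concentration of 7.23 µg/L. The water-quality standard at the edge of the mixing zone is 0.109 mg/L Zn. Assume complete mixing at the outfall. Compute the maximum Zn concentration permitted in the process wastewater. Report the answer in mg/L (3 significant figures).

1.57 mg/L

12 ML/d = 0.1389 m³/s.
7.23 µg/L = 0.00723 mg/L.
Mass balance: 0.109·2.139 = 0.1389·Cₑ + 2·0.00723.
Cₑ = (0.2331 − 0.01446) / 0.1389 = 1.574 mg/L.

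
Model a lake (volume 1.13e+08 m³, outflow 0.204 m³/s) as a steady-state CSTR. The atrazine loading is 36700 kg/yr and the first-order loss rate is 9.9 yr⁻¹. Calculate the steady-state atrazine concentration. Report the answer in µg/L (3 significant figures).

32.6 µg/L

Outflow Q = 0.204 m³/s × 3.156e+07 s/yr = 6.438e+06 m³/yr.
Steady-state CSTR mass balance: W = Q·C + k·V·C, so C = W/(Q + kV).
Q + kV = 6.438e+06 + 9.9·1.13e+08 = 1.125e+09 m³/yr.
C = 36700/1.125e+09 = 3.262e-05 kg/m³ = 0.03262 mg/L = 32.62 µg/L.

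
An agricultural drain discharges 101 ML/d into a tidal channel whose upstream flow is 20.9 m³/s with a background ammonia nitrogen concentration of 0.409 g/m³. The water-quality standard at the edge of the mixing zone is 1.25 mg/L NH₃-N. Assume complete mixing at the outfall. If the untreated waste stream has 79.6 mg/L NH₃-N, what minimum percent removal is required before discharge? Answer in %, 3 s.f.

101 ML/d = 1.169 m³/s.
Mass balance: 1.25·22.07 = 1.169·Cₑ + 20.9·0.409.
Cₑ = (27.59 − 8.548) / 1.169 = 16.29 mg/L.
Required removal = 1 − 16.29/79.6 = 79.54 %.

79.5 %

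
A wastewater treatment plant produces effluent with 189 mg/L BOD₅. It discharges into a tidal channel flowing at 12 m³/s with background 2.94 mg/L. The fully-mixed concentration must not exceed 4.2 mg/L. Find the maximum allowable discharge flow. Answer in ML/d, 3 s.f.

Mass balance at complete mixing: C_std·(Q_w + Q_r) = Q_w·C_e + Q_r·C_b.
Rearranging, Q_w = Q_r·(C_std − C_b)/(C_e − C_std) = 12·(4.2 − 2.94) / (189 − 4.2) = 0.08182 m³/s.
= 7.069 ML/d.

7.07 ML/d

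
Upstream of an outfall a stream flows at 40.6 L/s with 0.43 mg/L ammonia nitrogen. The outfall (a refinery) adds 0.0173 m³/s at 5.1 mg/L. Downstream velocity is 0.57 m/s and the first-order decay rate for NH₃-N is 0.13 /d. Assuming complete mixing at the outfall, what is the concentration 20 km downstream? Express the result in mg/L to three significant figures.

40.6 L/s = 0.0406 m³/s.
After complete mixing, C₀ = (0.0173·5.1 + 0.0406·0.43) / 0.0579 = 1.825 mg/L.
Travel time t = 2e+04 m / 0.57 m/s = 3.509e+04 s = 0.4061 d.
C = 1.825·exp(−0.13·0.4061) = 1.825·0.9486 = 1.731 mg/L.

1.73 mg/L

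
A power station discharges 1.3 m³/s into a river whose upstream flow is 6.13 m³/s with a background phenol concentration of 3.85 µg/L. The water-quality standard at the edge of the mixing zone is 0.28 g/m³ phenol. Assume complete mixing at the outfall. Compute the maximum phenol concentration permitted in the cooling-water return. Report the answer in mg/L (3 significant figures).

1.58 mg/L

3.85 µg/L = 0.00385 mg/L.
Mass balance: 0.28·7.43 = 1.3·Cₑ + 6.13·0.00385.
Cₑ = (2.08 − 0.0236) / 1.3 = 1.582 mg/L.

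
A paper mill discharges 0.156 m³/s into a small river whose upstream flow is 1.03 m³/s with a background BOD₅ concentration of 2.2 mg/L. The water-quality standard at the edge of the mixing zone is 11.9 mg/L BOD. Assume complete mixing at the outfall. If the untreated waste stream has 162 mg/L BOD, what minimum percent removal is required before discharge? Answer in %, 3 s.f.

Mass balance: 11.9·1.186 = 0.156·Cₑ + 1.03·2.2.
Cₑ = (14.11 − 2.266) / 0.156 = 75.94 mg/L.
Required removal = 1 − 75.94/162 = 53.12 %.

53.1 %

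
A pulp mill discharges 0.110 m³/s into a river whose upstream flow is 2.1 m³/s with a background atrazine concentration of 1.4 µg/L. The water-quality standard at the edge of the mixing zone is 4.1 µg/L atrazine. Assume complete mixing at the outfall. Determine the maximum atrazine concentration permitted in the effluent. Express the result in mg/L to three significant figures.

1.4 µg/L = 0.0014 mg/L.
4.1 µg/L = 0.0041 mg/L.
Mass balance: 0.0041·2.21 = 0.11·Cₑ + 2.1·0.0014.
Cₑ = (0.009061 − 0.00294) / 0.11 = 0.05565 mg/L.

0.0556 mg/L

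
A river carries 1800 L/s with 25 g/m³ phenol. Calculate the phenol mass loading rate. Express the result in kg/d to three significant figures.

1800 L/s = 1.8 m³/s.
Mass flux = Q·C = 1.8 m³/s × 25 g/m³ = 45 g/s.
= 45 g/s × 86.4 = 3888 kg/d.

3890 kg/d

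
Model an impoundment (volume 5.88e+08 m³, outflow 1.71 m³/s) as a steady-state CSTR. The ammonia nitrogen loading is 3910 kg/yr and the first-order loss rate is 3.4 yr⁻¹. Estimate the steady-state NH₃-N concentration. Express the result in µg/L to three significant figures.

1.90 µg/L

Outflow Q = 1.71 m³/s × 3.156e+07 s/yr = 5.396e+07 m³/yr.
Steady-state CSTR mass balance: W = Q·C + k·V·C, so C = W/(Q + kV).
Q + kV = 5.396e+07 + 3.4·5.88e+08 = 2.053e+09 m³/yr.
C = 3910/2.053e+09 = 1.904e-06 kg/m³ = 0.001904 mg/L = 1.904 µg/L.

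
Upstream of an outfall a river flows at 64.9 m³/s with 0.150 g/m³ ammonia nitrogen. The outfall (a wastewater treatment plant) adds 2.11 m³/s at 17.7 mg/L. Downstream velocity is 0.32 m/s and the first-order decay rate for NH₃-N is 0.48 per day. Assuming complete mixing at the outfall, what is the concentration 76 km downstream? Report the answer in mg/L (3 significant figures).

0.188 mg/L

After complete mixing, C₀ = (2.11·17.7 + 64.9·0.15) / 67.01 = 0.7026 mg/L.
Travel time t = 7.6e+04 m / 0.32 m/s = 2.375e+05 s = 2.749 d.
C = 0.7026·exp(−0.48·2.749) = 0.7026·0.2673 = 0.1878 mg/L.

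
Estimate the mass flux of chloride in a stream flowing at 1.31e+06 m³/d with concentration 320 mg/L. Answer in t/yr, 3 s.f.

153000 t/yr

1.31e+06 m³/d = 15.16 m³/s.
Mass flux = Q·C = 15.16 m³/s × 320 g/m³ = 4852 g/s.
= 4852 g/s × 31.56 = 1.531e+05 t/yr.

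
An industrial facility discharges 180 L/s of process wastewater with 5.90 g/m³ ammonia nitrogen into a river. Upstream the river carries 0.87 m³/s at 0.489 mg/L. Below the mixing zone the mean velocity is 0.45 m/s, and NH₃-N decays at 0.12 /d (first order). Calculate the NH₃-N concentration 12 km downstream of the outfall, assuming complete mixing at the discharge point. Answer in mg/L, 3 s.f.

1.37 mg/L

180 L/s = 0.18 m³/s.
After complete mixing, C₀ = (0.18·5.9 + 0.87·0.489) / 1.05 = 1.417 mg/L.
Travel time t = 1.2e+04 m / 0.45 m/s = 2.667e+04 s = 0.3086 d.
C = 1.417·exp(−0.12·0.3086) = 1.417·0.9636 = 1.365 mg/L.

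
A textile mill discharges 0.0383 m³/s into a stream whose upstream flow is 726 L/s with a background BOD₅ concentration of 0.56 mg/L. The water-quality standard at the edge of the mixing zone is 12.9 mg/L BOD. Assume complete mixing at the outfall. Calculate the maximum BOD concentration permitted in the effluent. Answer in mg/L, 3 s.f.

726 L/s = 0.726 m³/s.
Mass balance: 12.9·0.7643 = 0.0383·Cₑ + 0.726·0.56.
Cₑ = (9.859 − 0.4066) / 0.0383 = 246.8 mg/L.

247 mg/L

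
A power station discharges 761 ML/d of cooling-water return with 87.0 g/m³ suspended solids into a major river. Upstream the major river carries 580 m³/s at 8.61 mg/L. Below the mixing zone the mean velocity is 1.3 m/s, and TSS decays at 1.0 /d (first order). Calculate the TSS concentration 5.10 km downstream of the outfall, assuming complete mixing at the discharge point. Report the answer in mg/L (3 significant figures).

9.35 mg/L

761 ML/d = 8.808 m³/s.
After complete mixing, C₀ = (8.808·87 + 580·8.61) / 588.8 = 9.783 mg/L.
Travel time t = 5100 m / 1.3 m/s = 3923 s = 0.04541 d.
C = 9.783·exp(−1.0·0.04541) = 9.783·0.9556 = 9.348 mg/L.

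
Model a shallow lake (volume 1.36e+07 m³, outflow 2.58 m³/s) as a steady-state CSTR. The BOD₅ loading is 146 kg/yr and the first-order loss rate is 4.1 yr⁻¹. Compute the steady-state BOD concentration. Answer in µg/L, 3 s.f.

Outflow Q = 2.58 m³/s × 3.156e+07 s/yr = 8.142e+07 m³/yr.
Steady-state CSTR mass balance: W = Q·C + k·V·C, so C = W/(Q + kV).
Q + kV = 8.142e+07 + 4.1·1.36e+07 = 1.372e+08 m³/yr.
C = 146/1.372e+08 = 1.064e-06 kg/m³ = 0.001064 mg/L = 1.064 µg/L.

1.06 µg/L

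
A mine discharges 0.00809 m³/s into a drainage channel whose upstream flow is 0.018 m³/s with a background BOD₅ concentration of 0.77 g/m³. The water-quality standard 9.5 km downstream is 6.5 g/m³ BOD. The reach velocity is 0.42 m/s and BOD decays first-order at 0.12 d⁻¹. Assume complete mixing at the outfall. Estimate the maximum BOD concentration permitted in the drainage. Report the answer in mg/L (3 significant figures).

Travel time to the compliance point: t = 9500/0.42 = 2.262e+04 s = 0.2618 d; decay factor exp(−0.12·0.2618) = 0.9691.
So the concentration just after mixing may be at most 6.5/0.9691 = 6.707 mg/L.
Mass balance: 6.707·0.02609 = 0.00809·Cₑ + 0.018·0.77.
Cₑ = (0.175 − 0.01386) / 0.00809 = 19.92 mg/L.

19.9 mg/L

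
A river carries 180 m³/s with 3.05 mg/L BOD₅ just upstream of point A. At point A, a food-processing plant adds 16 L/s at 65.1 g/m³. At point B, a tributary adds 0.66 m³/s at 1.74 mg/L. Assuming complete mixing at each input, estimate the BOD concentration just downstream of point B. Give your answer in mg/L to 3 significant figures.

16 L/s = 0.016 m³/s.
After input A: C = (180·3.05 + 0.016·65.1) / 180 = 3.056 mg/L.
After input B: C = (180·3.056 + 0.66·1.74) / 180.7 = 3.051 mg/L.

3.05 mg/L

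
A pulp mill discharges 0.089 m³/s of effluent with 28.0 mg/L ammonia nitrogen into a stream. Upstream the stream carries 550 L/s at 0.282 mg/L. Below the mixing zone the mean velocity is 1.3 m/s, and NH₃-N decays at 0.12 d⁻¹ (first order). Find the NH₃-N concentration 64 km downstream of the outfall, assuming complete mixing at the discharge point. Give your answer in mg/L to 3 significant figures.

550 L/s = 0.55 m³/s.
After complete mixing, C₀ = (0.089·28 + 0.55·0.282) / 0.639 = 4.143 mg/L.
Travel time t = 6.4e+04 m / 1.3 m/s = 4.923e+04 s = 0.5698 d.
C = 4.143·exp(−0.12·0.5698) = 4.143·0.9339 = 3.869 mg/L.

3.87 mg/L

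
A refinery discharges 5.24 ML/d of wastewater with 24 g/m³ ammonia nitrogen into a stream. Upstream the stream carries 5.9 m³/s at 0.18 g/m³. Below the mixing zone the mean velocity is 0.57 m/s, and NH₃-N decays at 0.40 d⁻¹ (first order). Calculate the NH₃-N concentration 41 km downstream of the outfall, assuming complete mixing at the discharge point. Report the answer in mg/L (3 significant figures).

0.303 mg/L

5.24 ML/d = 0.06065 m³/s.
After complete mixing, C₀ = (0.06065·24 + 5.9·0.18) / 5.961 = 0.4224 mg/L.
Travel time t = 4.1e+04 m / 0.57 m/s = 7.193e+04 s = 0.8325 d.
C = 0.4224·exp(−0.40·0.8325) = 0.4224·0.7168 = 0.3027 mg/L.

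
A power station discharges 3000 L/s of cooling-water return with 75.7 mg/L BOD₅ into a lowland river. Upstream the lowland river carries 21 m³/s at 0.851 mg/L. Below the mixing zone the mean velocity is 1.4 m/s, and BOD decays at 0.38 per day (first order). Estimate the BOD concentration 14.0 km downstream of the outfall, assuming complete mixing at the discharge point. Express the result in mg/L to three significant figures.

3000 L/s = 3 m³/s.
After complete mixing, C₀ = (3·75.7 + 21·0.851) / 24 = 10.21 mg/L.
Travel time t = 1.4e+04 m / 1.4 m/s = 1e+04 s = 0.1157 d.
C = 10.21·exp(−0.38·0.1157) = 10.21·0.957 = 9.768 mg/L.

9.77 mg/L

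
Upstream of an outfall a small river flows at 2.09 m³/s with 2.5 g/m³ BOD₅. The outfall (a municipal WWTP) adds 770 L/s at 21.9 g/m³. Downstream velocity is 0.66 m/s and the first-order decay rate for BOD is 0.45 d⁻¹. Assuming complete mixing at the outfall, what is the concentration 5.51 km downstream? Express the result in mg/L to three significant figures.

770 L/s = 0.77 m³/s.
After complete mixing, C₀ = (0.77·21.9 + 2.09·2.5) / 2.86 = 7.723 mg/L.
Travel time t = 5510 m / 0.66 m/s = 8348 s = 0.09663 d.
C = 7.723·exp(−0.45·0.09663) = 7.723·0.9575 = 7.394 mg/L.

7.39 mg/L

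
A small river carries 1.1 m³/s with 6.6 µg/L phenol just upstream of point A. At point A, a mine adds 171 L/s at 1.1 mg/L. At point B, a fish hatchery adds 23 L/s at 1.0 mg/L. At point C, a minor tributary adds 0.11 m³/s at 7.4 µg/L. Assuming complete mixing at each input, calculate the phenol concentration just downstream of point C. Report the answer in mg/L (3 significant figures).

0.156 mg/L

6.6 µg/L = 0.0066 mg/L.
171 L/s = 0.171 m³/s.
After input A: C = (1.1·0.0066 + 0.171·1.1) / 1.271 = 0.1537 mg/L.
23 L/s = 0.023 m³/s.
After input B: C = (1.271·0.1537 + 0.023·1) / 1.294 = 0.1687 mg/L.
7.4 µg/L = 0.0074 mg/L.
After input C: C = (1.294·0.1687 + 0.11·0.0074) / 1.404 = 0.1561 mg/L.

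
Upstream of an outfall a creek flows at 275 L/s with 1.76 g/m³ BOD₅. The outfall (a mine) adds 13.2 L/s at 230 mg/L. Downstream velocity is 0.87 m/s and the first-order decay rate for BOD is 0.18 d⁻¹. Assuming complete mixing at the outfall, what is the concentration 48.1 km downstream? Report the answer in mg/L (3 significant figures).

10.9 mg/L

13.2 L/s = 0.0132 m³/s.
275 L/s = 0.275 m³/s.
After complete mixing, C₀ = (0.0132·230 + 0.275·1.76) / 0.2882 = 12.21 mg/L.
Travel time t = 4.81e+04 m / 0.87 m/s = 5.529e+04 s = 0.6399 d.
C = 12.21·exp(−0.18·0.6399) = 12.21·0.8912 = 10.88 mg/L.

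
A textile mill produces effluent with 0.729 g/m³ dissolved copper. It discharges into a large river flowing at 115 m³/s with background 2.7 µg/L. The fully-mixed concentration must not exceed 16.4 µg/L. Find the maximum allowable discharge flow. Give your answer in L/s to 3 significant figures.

2.7 µg/L = 0.0027 mg/L.
16.4 µg/L = 0.0164 mg/L.
Mass balance at complete mixing: C_std·(Q_w + Q_r) = Q_w·C_e + Q_r·C_b.
Rearranging, Q_w = Q_r·(C_std − C_b)/(C_e − C_std) = 115·(0.0164 − 0.0027) / (0.729 − 0.0164) = 2.211 m³/s.
= 2211 L/s.

2210 L/s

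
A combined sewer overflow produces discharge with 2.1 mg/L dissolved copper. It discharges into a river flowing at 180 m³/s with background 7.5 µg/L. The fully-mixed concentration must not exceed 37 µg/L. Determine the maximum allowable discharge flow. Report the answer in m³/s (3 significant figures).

7.5 µg/L = 0.0075 mg/L.
37 µg/L = 0.037 mg/L.
Mass balance at complete mixing: C_std·(Q_w + Q_r) = Q_w·C_e + Q_r·C_b.
Rearranging, Q_w = Q_r·(C_std − C_b)/(C_e − C_std) = 180·(0.037 − 0.0075) / (2.1 − 0.037) = 2.574 m³/s.

2.57 m³/s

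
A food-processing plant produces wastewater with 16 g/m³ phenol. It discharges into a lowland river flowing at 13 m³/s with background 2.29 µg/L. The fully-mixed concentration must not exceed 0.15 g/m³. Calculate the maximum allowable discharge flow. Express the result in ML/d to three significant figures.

2.29 µg/L = 0.00229 mg/L.
Mass balance at complete mixing: C_std·(Q_w + Q_r) = Q_w·C_e + Q_r·C_b.
Rearranging, Q_w = Q_r·(C_std − C_b)/(C_e − C_std) = 13·(0.15 − 0.00229) / (16 − 0.15) = 0.1212 m³/s.
= 10.47 ML/d.

10.5 ML/d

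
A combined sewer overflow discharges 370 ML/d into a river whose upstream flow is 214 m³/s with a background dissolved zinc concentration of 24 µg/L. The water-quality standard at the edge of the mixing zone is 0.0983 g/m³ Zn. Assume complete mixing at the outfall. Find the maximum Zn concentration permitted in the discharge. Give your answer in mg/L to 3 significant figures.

3.81 mg/L

370 ML/d = 4.282 m³/s.
24 µg/L = 0.024 mg/L.
Mass balance: 0.0983·218.3 = 4.282·Cₑ + 214·0.024.
Cₑ = (21.46 − 5.136) / 4.282 = 3.811 mg/L.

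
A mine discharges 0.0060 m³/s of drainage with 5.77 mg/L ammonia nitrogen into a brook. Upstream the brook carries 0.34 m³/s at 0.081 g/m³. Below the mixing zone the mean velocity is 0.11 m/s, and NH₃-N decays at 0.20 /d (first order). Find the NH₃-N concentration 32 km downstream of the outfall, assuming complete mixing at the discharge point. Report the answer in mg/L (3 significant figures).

After complete mixing, C₀ = (0.006·5.77 + 0.34·0.081) / 0.346 = 0.1797 mg/L.
Travel time t = 3.2e+04 m / 0.11 m/s = 2.909e+05 s = 3.367 d.
C = 0.1797·exp(−0.20·3.367) = 0.1797·0.51 = 0.09162 mg/L.

0.0916 mg/L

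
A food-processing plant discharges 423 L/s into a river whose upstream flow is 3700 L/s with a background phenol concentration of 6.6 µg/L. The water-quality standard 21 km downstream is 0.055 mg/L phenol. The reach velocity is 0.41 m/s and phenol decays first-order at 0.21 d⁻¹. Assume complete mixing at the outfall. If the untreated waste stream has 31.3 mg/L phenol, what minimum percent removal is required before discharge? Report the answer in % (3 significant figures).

98.2 %

423 L/s = 0.423 m³/s.
3700 L/s = 3.7 m³/s.
6.6 µg/L = 0.0066 mg/L.
Travel time to the compliance point: t = 2.1e+04/0.41 = 5.122e+04 s = 0.5928 d; decay factor exp(−0.21·0.5928) = 0.8829.
So the concentration just after mixing may be at most 0.055/0.8829 = 0.06229 mg/L.
Mass balance: 0.06229·4.123 = 0.423·Cₑ + 3.7·0.0066.
Cₑ = (0.2568 − 0.02442) / 0.423 = 0.5494 mg/L.
Required removal = 1 − 0.5494/31.3 = 98.24 %.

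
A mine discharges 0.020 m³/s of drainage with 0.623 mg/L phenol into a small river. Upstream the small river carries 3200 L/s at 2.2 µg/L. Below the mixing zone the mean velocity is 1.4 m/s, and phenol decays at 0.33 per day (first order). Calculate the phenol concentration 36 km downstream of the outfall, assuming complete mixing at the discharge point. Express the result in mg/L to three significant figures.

3200 L/s = 3.2 m³/s.
2.2 µg/L = 0.0022 mg/L.
After complete mixing, C₀ = (0.02·0.623 + 3.2·0.0022) / 3.22 = 0.006056 mg/L.
Travel time t = 3.6e+04 m / 1.4 m/s = 2.571e+04 s = 0.2976 d.
C = 0.006056·exp(−0.33·0.2976) = 0.006056·0.9065 = 0.005489 mg/L.

0.00549 mg/L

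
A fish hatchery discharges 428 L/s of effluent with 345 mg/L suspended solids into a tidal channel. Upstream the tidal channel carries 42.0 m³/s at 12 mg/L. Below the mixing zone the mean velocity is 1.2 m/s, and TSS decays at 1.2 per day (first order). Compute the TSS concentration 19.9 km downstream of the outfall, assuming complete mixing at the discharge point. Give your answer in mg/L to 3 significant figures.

12.2 mg/L

428 L/s = 0.428 m³/s.
After complete mixing, C₀ = (0.428·345 + 42·12) / 42.43 = 15.36 mg/L.
Travel time t = 1.99e+04 m / 1.2 m/s = 1.658e+04 s = 0.1919 d.
C = 15.36·exp(−1.2·0.1919) = 15.36·0.7943 = 12.2 mg/L.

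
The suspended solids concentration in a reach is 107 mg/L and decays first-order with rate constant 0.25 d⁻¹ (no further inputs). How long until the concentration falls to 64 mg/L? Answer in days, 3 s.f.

2.06 d

t = ln(C₀/C)/k = ln(107/64)/0.25 = 0.5139/0.25 = 2.056 d.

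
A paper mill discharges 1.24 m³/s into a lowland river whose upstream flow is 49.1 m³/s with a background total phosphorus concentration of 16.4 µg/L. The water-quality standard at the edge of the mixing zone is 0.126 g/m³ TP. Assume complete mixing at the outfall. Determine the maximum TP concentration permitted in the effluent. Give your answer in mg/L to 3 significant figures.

4.47 mg/L

16.4 µg/L = 0.0164 mg/L.
Mass balance: 0.126·50.34 = 1.24·Cₑ + 49.1·0.0164.
Cₑ = (6.343 − 0.8052) / 1.24 = 4.466 mg/L.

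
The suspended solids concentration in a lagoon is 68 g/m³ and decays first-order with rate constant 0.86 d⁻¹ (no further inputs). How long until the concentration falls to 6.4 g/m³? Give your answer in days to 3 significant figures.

2.75 d

t = ln(C₀/C)/k = ln(68/6.4)/0.86 = 2.363/0.86 = 2.748 d.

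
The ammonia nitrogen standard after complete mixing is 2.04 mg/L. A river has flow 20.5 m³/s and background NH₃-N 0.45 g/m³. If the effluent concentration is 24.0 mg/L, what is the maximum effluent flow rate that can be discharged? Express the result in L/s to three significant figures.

1480 L/s

Mass balance at complete mixing: C_std·(Q_w + Q_r) = Q_w·C_e + Q_r·C_b.
Rearranging, Q_w = Q_r·(C_std − C_b)/(C_e − C_std) = 20.5·(2.04 − 0.45) / (24 − 2.04) = 1.484 m³/s.
= 1484 L/s.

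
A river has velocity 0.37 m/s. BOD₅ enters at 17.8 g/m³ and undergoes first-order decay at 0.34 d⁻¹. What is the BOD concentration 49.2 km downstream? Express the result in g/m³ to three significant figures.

10.5 g/m³

Travel time t = 49.2 km / 0.37 m/s = 4.92e+04/0.37 = 1.33e+05 s = 1.539 d.
First-order decay: C = 17.8·exp(−0.34·1.539) = 17.8·0.5926 = 10.55 g/m³.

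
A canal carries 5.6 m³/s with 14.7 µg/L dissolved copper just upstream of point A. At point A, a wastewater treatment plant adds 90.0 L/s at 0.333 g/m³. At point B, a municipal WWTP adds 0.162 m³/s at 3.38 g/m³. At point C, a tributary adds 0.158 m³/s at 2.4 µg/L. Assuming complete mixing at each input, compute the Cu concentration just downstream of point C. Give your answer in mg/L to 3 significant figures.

14.7 µg/L = 0.0147 mg/L.
90.0 L/s = 0.09 m³/s.
After input A: C = (5.6·0.0147 + 0.09·0.333) / 5.69 = 0.01973 mg/L.
After input B: C = (5.69·0.01973 + 0.162·3.38) / 5.852 = 0.1128 mg/L.
2.4 µg/L = 0.0024 mg/L.
After input C: C = (5.852·0.1128 + 0.158·0.0024) / 6.01 = 0.1099 mg/L.

0.110 mg/L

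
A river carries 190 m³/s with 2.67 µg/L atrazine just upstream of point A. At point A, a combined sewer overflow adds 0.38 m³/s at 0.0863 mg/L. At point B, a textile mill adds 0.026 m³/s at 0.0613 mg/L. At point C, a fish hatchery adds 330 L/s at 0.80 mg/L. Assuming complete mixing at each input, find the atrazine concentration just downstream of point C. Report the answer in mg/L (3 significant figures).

0.00422 mg/L

2.67 µg/L = 0.00267 mg/L.
After input A: C = (190·0.00267 + 0.38·0.0863) / 190.4 = 0.002837 mg/L.
After input B: C = (190.4·0.002837 + 0.026·0.0613) / 190.4 = 0.002845 mg/L.
330 L/s = 0.33 m³/s.
After input C: C = (190.4·0.002845 + 0.33·0.8) / 190.7 = 0.004224 mg/L.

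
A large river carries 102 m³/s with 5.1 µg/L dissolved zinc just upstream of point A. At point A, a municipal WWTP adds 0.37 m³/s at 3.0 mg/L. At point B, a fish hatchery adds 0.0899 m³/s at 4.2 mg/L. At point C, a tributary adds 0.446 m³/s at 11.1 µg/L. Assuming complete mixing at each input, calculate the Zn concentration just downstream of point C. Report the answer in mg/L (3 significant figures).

5.1 µg/L = 0.0051 mg/L.
After input A: C = (102·0.0051 + 0.37·3) / 102.4 = 0.01592 mg/L.
After input B: C = (102.4·0.01592 + 0.0899·4.2) / 102.5 = 0.0196 mg/L.
11.1 µg/L = 0.0111 mg/L.
After input C: C = (102.5·0.0196 + 0.446·0.0111) / 102.9 = 0.01956 mg/L.

0.0196 mg/L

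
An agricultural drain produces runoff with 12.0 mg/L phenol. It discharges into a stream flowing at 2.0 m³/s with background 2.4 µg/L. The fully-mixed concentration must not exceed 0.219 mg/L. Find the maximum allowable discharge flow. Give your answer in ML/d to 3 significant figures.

3.18 ML/d

2.4 µg/L = 0.0024 mg/L.
Mass balance at complete mixing: C_std·(Q_w + Q_r) = Q_w·C_e + Q_r·C_b.
Rearranging, Q_w = Q_r·(C_std − C_b)/(C_e − C_std) = 2.0·(0.219 − 0.0024) / (12 − 0.219) = 0.03677 m³/s.
= 3.177 ML/d.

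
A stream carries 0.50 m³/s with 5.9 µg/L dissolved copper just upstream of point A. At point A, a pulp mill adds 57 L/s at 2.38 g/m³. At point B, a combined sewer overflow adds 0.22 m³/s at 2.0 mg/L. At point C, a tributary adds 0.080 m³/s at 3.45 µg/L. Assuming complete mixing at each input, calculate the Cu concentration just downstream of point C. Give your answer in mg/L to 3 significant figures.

5.9 µg/L = 0.0059 mg/L.
57 L/s = 0.057 m³/s.
After input A: C = (0.5·0.0059 + 0.057·2.38) / 0.557 = 0.2489 mg/L.
After input B: C = (0.557·0.2489 + 0.22·2) / 0.777 = 0.7447 mg/L.
3.45 µg/L = 0.00345 mg/L.
After input C: C = (0.777·0.7447 + 0.08·0.00345) / 0.857 = 0.6755 mg/L.

0.675 mg/L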